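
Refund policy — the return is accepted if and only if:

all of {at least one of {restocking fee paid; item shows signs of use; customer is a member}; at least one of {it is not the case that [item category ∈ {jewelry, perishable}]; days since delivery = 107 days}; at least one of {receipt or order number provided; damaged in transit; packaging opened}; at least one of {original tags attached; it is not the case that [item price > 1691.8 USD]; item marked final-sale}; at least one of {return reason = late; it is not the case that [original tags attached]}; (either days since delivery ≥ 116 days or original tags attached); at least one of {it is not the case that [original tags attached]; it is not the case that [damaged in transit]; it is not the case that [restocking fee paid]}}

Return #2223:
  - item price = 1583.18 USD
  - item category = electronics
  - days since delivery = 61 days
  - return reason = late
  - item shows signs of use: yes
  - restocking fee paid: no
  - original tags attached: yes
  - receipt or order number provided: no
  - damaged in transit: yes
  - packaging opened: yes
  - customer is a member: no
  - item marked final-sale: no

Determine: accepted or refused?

Accepted

Atomic conditions:
  restocking fee paid: no → false
  item shows signs of use: yes → true
  customer is a member: no → false
  item category ∈ {jewelry, perishable}: electronics is not in the set → false
  days since delivery = 107 days: 61 == 107 is false
  receipt or order number provided: no → false
  damaged in transit: yes → true
  packaging opened: yes → true
  original tags attached: yes → true
  item price > 1691.8 USD: 1583.18 > 1691.8 is false
  item marked final-sale: no → false
  return reason = late: late == late is true
  days since delivery ≥ 116 days: 61 ≥ 116 is false
Combine:
[1] false OR true OR false = true
[2.1] NOT false = true
[2] true OR false = true
[3] false OR true OR true = true
[4.2] NOT false = true
[4] true OR true OR false = true
[5.2] NOT true = false
[5] true OR false = true
[6] false OR true = true
[7.1] NOT true = false
[7.2] NOT true = false
[7.3] NOT false = true
[7] false OR false OR true = true
[root] true AND true AND true AND true AND true AND true AND true = true
Overall: true → accepted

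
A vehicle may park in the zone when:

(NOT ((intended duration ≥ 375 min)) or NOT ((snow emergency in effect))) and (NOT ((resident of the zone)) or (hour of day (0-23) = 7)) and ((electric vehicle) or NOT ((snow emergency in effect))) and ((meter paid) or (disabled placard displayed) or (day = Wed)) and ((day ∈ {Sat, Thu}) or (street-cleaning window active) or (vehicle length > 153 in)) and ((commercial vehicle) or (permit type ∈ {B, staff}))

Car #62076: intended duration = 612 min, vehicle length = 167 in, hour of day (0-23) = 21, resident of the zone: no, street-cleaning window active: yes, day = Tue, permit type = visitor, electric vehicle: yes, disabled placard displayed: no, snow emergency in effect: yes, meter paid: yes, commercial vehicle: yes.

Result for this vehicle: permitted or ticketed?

Ticketed

Atomic conditions:
  intended duration ≥ 375 min: 612 ≥ 375 is true
  snow emergency in effect: yes → true
  resident of the zone: no → false
  hour of day (0-23) = 7: 21 == 7 is false
  electric vehicle: yes → true
  meter paid: yes → true
  disabled placard displayed: no → false
  day = Wed: Tue == Wed is false
  day ∈ {Sat, Thu}: Tue is not in the set → false
  street-cleaning window active: yes → true
  vehicle length > 153 in: 167 > 153 is true
  commercial vehicle: yes → true
  permit type ∈ {B, staff}: visitor is not in the set → false
Combine:
[1.1] NOT true = false
[1.2] NOT true = false
[1] false OR false = false
[2.1] NOT false = true
[2] true OR false = true
[3.2] NOT true = false
[3] true OR false = true
[4] true OR false OR false = true
[5] false OR true OR true = true
[6] true OR false = true
[root] false AND true AND true AND true AND true AND true = false
Overall: false → ticketed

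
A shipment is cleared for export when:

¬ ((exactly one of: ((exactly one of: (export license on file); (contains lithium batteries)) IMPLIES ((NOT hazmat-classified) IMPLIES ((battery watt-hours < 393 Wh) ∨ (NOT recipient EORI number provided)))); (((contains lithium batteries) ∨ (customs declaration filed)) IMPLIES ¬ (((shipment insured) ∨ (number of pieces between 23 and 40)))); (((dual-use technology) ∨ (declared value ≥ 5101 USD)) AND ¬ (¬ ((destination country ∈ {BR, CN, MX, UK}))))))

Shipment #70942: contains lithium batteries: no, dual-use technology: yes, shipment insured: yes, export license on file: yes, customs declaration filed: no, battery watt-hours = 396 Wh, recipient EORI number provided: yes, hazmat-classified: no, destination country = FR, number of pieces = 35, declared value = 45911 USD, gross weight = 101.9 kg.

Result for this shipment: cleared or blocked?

Atomic conditions:
  export license on file: yes → true
  contains lithium batteries: no → false
  NOT hazmat-classified: no → true
  battery watt-hours < 393 Wh: 396 < 393 is false
  NOT recipient EORI number provided: yes → false
  customs declaration filed: no → false
  shipment insured: yes → true
  number of pieces between 23 and 40: 35 in [23, 40] is true
  dual-use technology: yes → true
  declared value ≥ 5101 USD: 45911 ≥ 5101 is true
  destination country ∈ {BR, CN, MX, UK}: FR is not in the set → false
Combine:
[1.1.1] exactly-one(true, false) = true
[1.1.2.2] false OR false = false
[1.1.2] true → false = false
[1.1] true → false = false
[1.2.1] false OR false = false
[1.2.2.1] true OR true = true
[1.2.2] NOT true = false
[1.2] false → false (antecedent false ⇒ implication holds) = true
[1.3.1] true OR true = true
[1.3.2.1] NOT false = true
[1.3.2] NOT true = false
[1.3] true AND false = false
[1] exactly-one(false, true, false) = true
[root] NOT true = false
Overall: false → blocked

Blocked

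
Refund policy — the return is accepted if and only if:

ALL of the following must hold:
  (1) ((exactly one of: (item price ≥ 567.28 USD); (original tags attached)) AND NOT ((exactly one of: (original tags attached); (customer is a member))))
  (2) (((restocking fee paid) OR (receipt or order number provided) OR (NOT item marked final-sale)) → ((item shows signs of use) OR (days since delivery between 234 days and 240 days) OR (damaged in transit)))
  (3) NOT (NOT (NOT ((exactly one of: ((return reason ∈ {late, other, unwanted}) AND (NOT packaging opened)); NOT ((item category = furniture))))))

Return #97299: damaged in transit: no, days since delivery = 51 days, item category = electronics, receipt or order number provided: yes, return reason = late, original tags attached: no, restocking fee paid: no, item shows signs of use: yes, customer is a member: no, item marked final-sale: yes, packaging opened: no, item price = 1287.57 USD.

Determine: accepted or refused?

Accepted

Atomic conditions:
  item price ≥ 567.28 USD: 1287.57 ≥ 567.28 is true
  original tags attached: no → false
  customer is a member: no → false
  restocking fee paid: no → false
  receipt or order number provided: yes → true
  NOT item marked final-sale: yes → false
  item shows signs of use: yes → true
  days since delivery between 234 days and 240 days: 51 in [234, 240] is false
  damaged in transit: no → false
  return reason ∈ {late, other, unwanted}: late is in the set → true
  NOT packaging opened: no → true
  item category = furniture: electronics == furniture is false
Combine:
[1.1] exactly-one(true, false) = true
[1.2.1] exactly-one(false, false) = false
[1.2] NOT false = true
[1] true AND true = true
[2.1] false OR true OR false = true
[2.2] true OR false OR false = true
[2] true → true = true
[3.1.1.1.1] true AND true = true
[3.1.1.1.2] NOT false = true
[3.1.1.1] exactly-one(true, true) = false
[3.1.1] NOT false = true
[3.1] NOT true = false
[3] NOT false = true
[root] true AND true AND true = true
Overall: true → accepted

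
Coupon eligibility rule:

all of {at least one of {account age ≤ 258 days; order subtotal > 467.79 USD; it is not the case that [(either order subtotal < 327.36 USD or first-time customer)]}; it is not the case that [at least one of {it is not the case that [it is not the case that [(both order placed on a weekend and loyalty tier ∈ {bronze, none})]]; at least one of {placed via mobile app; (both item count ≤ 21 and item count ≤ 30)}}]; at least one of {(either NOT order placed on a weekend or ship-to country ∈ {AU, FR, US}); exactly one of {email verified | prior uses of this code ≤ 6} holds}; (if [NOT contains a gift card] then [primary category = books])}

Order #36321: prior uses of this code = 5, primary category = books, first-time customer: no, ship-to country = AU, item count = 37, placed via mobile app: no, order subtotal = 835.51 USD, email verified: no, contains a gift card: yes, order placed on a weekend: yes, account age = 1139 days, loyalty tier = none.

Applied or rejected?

Rejected

Atomic conditions:
  account age ≤ 258 days: 1139 ≤ 258 is false
  order subtotal > 467.79 USD: 835.51 > 467.79 is true
  order subtotal < 327.36 USD: 835.51 < 327.36 is false
  first-time customer: no → false
  order placed on a weekend: yes → true
  loyalty tier ∈ {bronze, none}: none is in the set → true
  placed via mobile app: no → false
  item count ≤ 21: 37 ≤ 21 is false
  item count ≤ 30: 37 ≤ 30 is false
  NOT order placed on a weekend: yes → false
  ship-to country ∈ {AU, FR, US}: AU is in the set → true
  email verified: no → false
  prior uses of this code ≤ 6: 5 ≤ 6 is true
  NOT contains a gift card: yes → false
  primary category = books: books == books is true
Combine:
[1.3.1] false OR false = false
[1.3] NOT false = true
[1] false OR true OR true = true
[2.1.1.1.1] true AND true = true
[2.1.1.1] NOT true = false
[2.1.1] NOT false = true
[2.1.2.2] false AND false = false
[2.1.2] false OR false = false
[2.1] true OR false = true
[2] NOT true = false
[3.1] false OR true = true
[3.2] exactly-one(false, true) = true
[3] true OR true = true
[4] false → true (antecedent false ⇒ implication holds) = true
[root] true AND false AND true AND true = false
Overall: false → rejected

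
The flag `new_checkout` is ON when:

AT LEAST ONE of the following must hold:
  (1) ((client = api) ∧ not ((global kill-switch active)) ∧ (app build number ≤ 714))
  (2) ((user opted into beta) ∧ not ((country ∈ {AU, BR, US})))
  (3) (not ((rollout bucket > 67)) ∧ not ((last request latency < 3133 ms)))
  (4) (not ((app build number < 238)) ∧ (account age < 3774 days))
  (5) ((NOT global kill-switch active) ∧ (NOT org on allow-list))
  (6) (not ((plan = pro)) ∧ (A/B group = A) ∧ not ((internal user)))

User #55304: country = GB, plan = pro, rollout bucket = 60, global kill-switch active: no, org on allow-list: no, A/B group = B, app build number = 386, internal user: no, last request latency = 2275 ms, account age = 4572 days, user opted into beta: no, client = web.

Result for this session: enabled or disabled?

Enabled

Atomic conditions:
  client = api: web == api is false
  global kill-switch active: no → false
  app build number ≤ 714: 386 ≤ 714 is true
  user opted into beta: no → false
  country ∈ {AU, BR, US}: GB is not in the set → false
  rollout bucket > 67: 60 > 67 is false
  last request latency < 3133 ms: 2275 < 3133 is true
  app build number < 238: 386 < 238 is false
  account age < 3774 days: 4572 < 3774 is false
  NOT global kill-switch active: no → true
  NOT org on allow-list: no → true
  plan = pro: pro == pro is true
  A/B group = A: B == A is false
  internal user: no → false
Combine:
[1.2] NOT false = true
[1] false AND true AND true = false
[2.2] NOT false = true
[2] false AND true = false
[3.1] NOT false = true
[3.2] NOT true = false
[3] true AND false = false
[4.1] NOT false = true
[4] true AND false = false
[5] true AND true = true
[6.1] NOT true = false
[6.3] NOT false = true
[6] false AND false AND true = false
[root] false OR false OR false OR false OR true OR false = true
Overall: true → enabled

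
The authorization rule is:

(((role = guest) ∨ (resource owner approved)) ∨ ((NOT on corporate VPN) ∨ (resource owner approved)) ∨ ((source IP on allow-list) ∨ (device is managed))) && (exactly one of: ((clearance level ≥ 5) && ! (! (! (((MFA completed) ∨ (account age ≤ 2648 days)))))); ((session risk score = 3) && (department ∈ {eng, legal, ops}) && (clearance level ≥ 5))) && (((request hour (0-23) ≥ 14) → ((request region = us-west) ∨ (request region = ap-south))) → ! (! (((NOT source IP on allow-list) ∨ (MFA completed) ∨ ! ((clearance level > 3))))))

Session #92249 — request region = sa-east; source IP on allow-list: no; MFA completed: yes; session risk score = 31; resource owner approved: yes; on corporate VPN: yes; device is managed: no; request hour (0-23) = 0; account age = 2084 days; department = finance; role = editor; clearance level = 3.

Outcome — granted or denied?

Atomic conditions:
  role = guest: editor == guest is false
  resource owner approved: yes → true
  NOT on corporate VPN: yes → false
  source IP on allow-list: no → false
  device is managed: no → false
  clearance level ≥ 5: 3 ≥ 5 is false
  MFA completed: yes → true
  account age ≤ 2648 days: 2084 ≤ 2648 is true
  session risk score = 3: 31 == 3 is false
  department ∈ {eng, legal, ops}: finance is not in the set → false
  request hour (0-23) ≥ 14: 0 ≥ 14 is false
  request region = us-west: sa-east == us-west is false
  request region = ap-south: sa-east == ap-south is false
  NOT source IP on allow-list: no → true
  clearance level > 3: 3 > 3 is false
Combine:
[1.1] false OR true = true
[1.2] false OR true = true
[1.3] false OR false = false
[1] true OR true OR false = true
[2.1.2.1.1.1] true OR true = true
[2.1.2.1.1] NOT true = false
[2.1.2.1] NOT false = true
[2.1.2] NOT true = false
[2.1] false AND false = false
[2.2] false AND false AND false = false
[2] exactly-one(false, false) = false
[3.1.2] false OR false = false
[3.1] false → false (antecedent false ⇒ implication holds) = true
[3.2.1.1.3] NOT false = true
[3.2.1.1] true OR true OR true = true
[3.2.1] NOT true = false
[3.2] NOT false = true
[3] true → true = true
[root] true AND false AND true = false
Overall: false → denied

Denied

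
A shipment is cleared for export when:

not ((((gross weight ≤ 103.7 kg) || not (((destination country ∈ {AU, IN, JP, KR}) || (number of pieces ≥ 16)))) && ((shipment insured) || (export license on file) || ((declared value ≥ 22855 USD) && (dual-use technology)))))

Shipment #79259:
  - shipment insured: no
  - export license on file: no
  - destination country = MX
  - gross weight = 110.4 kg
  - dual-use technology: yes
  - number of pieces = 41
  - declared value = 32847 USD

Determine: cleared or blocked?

Atomic conditions:
  gross weight ≤ 103.7 kg: 110.4 ≤ 103.7 is false
  destination country ∈ {AU, IN, JP, KR}: MX is not in the set → false
  number of pieces ≥ 16: 41 ≥ 16 is true
  shipment insured: no → false
  export license on file: no → false
  declared value ≥ 22855 USD: 32847 ≥ 22855 is true
  dual-use technology: yes → true
Combine:
[1.1.2.1] false OR true = true
[1.1.2] NOT true = false
[1.1] false OR false = false
[1.2.3] true AND true = true
[1.2] false OR false OR true = true
[1] false AND true = false
[root] NOT false = true
Overall: true → cleared

Cleared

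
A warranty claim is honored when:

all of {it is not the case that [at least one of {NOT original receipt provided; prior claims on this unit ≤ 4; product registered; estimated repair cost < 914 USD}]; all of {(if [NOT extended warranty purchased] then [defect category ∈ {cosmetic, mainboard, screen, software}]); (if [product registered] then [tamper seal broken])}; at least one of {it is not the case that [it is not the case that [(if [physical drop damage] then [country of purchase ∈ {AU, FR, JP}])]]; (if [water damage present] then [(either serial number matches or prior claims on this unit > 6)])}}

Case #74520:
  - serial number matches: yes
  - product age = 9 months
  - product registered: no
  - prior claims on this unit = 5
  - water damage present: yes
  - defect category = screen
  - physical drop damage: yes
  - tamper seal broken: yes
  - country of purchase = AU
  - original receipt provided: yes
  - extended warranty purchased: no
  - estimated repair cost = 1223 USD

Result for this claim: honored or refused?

Atomic conditions:
  NOT original receipt provided: yes → false
  prior claims on this unit ≤ 4: 5 ≤ 4 is false
  product registered: no → false
  estimated repair cost < 914 USD: 1223 < 914 is false
  NOT extended warranty purchased: no → true
  defect category ∈ {cosmetic, mainboard, screen, software}: screen is in the set → true
  tamper seal broken: yes → true
  physical drop damage: yes → true
  country of purchase ∈ {AU, FR, JP}: AU is in the set → true
  water damage present: yes → true
  serial number matches: yes → true
  prior claims on this unit > 6: 5 > 6 is false
Combine:
[1.1] false OR false OR false OR false = false
[1] NOT false = true
[2.1] true → true = true
[2.2] false → true (antecedent false ⇒ implication holds) = true
[2] true AND true = true
[3.1.1.1] true → true = true
[3.1.1] NOT true = false
[3.1] NOT false = true
[3.2.2] true OR false = true
[3.2] true → true = true
[3] true OR true = true
[root] true AND true AND true = true
Overall: true → honored

Honored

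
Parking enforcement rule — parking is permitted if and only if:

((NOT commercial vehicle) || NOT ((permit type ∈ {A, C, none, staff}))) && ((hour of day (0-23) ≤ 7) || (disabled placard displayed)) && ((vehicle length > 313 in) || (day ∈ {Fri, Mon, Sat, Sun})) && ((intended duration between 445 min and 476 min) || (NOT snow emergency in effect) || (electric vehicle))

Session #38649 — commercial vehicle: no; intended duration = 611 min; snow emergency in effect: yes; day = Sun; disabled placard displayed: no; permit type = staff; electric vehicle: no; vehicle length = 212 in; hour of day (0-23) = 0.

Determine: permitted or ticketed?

Atomic conditions:
  NOT commercial vehicle: no → true
  permit type ∈ {A, C, none, staff}: staff is in the set → true
  hour of day (0-23) ≤ 7: 0 ≤ 7 is true
  disabled placard displayed: no → false
  vehicle length > 313 in: 212 > 313 is false
  day ∈ {Fri, Mon, Sat, Sun}: Sun is in the set → true
  intended duration between 445 min and 476 min: 611 in [445, 476] is false
  NOT snow emergency in effect: yes → false
  electric vehicle: no → false
Combine:
[1.2] NOT true = false
[1] true OR false = true
[2] true OR false = true
[3] false OR true = true
[4] false OR false OR false = false
[root] true AND true AND true AND false = false
Overall: false → ticketed

Ticketed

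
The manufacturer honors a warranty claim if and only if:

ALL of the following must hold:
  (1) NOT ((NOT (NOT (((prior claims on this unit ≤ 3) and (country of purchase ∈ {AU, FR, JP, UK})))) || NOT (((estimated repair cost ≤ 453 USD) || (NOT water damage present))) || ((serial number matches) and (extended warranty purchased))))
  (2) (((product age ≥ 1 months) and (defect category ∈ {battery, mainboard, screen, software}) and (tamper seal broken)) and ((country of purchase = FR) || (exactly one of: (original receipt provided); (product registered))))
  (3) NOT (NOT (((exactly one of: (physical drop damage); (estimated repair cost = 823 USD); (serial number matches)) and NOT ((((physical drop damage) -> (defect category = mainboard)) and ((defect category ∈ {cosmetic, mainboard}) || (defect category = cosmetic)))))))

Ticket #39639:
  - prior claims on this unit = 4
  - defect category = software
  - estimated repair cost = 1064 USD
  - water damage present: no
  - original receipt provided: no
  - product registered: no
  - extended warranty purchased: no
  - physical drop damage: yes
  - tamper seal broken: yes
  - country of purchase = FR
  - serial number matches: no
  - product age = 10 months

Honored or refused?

Atomic conditions:
  prior claims on this unit ≤ 3: 4 ≤ 3 is false
  country of purchase ∈ {AU, FR, JP, UK}: FR is in the set → true
  estimated repair cost ≤ 453 USD: 1064 ≤ 453 is false
  NOT water damage present: no → true
  serial number matches: no → false
  extended warranty purchased: no → false
  product age ≥ 1 months: 10 ≥ 1 is true
  defect category ∈ {battery, mainboard, screen, software}: software is in the set → true
  tamper seal broken: yes → true
  country of purchase = FR: FR == FR is true
  original receipt provided: no → false
  product registered: no → false
  physical drop damage: yes → true
  estimated repair cost = 823 USD: 1064 == 823 is false
  defect category = mainboard: software == mainboard is false
  defect category ∈ {cosmetic, mainboard}: software is not in the set → false
  defect category = cosmetic: software == cosmetic is false
Combine:
[1.1.1.1.1] false AND true = false
[1.1.1.1] NOT false = true
[1.1.1] NOT true = false
[1.1.2.1] false OR true = true
[1.1.2] NOT true = false
[1.1.3] false AND false = false
[1.1] false OR false OR false = false
[1] NOT false = true
[2.1] true AND true AND true = true
[2.2.2] exactly-one(false, false) = false
[2.2] true OR false = true
[2] true AND true = true
[3.1.1.1] exactly-one(true, false, false) = true
[3.1.1.2.1.1] true → false = false
[3.1.1.2.1.2] false OR false = false
[3.1.1.2.1] false AND false = false
[3.1.1.2] NOT false = true
[3.1.1] true AND true = true
[3.1] NOT true = false
[3] NOT false = true
[root] true AND true AND true = true
Overall: true → honored

Honored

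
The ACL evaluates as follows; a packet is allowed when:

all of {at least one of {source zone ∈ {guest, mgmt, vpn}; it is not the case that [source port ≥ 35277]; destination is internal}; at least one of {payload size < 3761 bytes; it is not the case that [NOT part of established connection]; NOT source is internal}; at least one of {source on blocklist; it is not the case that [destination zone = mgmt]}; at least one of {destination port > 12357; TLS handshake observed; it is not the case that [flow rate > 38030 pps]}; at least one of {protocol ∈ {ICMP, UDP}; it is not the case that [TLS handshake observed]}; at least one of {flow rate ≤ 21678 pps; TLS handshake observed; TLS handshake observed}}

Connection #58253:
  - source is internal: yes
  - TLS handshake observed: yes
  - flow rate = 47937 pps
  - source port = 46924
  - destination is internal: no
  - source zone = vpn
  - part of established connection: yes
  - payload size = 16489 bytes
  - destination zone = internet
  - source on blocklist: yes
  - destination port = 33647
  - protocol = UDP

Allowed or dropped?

Atomic conditions:
  source zone ∈ {guest, mgmt, vpn}: vpn is in the set → true
  source port ≥ 35277: 46924 ≥ 35277 is true
  destination is internal: no → false
  payload size < 3761 bytes: 16489 < 3761 is false
  NOT part of established connection: yes → false
  NOT source is internal: yes → false
  source on blocklist: yes → true
  destination zone = mgmt: internet == mgmt is false
  destination port > 12357: 33647 > 12357 is true
  TLS handshake observed: yes → true
  flow rate > 38030 pps: 47937 > 38030 is true
  protocol ∈ {ICMP, UDP}: UDP is in the set → true
  flow rate ≤ 21678 pps: 47937 ≤ 21678 is false
Combine:
[1.2] NOT true = false
[1] true OR false OR false = true
[2.2] NOT false = true
[2] false OR true OR false = true
[3.2] NOT false = true
[3] true OR true = true
[4.3] NOT true = false
[4] true OR true OR false = true
[5.2] NOT true = false
[5] true OR false = true
[6] false OR true OR true = true
[root] true AND true AND true AND true AND true AND true = true
Overall: true → allowed

Allowed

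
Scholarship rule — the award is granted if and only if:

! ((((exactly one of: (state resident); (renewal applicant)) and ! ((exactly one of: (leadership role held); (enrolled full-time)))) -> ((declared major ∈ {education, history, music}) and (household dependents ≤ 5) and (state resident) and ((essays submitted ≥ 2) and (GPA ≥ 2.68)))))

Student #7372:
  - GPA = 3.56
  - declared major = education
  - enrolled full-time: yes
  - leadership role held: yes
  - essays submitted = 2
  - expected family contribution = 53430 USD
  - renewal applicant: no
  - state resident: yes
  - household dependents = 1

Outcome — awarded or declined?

Atomic conditions:
  state resident: yes → true
  renewal applicant: no → false
  leadership role held: yes → true
  enrolled full-time: yes → true
  declared major ∈ {education, history, music}: education is in the set → true
  household dependents ≤ 5: 1 ≤ 5 is true
  essays submitted ≥ 2: 2 ≥ 2 is true
  GPA ≥ 2.68: 3.56 ≥ 2.68 is true
Combine:
[1.1.1] exactly-one(true, false) = true
[1.1.2.1] exactly-one(true, true) = false
[1.1.2] NOT false = true
[1.1] true AND true = true
[1.2.4] true AND true = true
[1.2] true AND true AND true AND true = true
[1] true → true = true
[root] NOT true = false
Overall: false → declined

Declined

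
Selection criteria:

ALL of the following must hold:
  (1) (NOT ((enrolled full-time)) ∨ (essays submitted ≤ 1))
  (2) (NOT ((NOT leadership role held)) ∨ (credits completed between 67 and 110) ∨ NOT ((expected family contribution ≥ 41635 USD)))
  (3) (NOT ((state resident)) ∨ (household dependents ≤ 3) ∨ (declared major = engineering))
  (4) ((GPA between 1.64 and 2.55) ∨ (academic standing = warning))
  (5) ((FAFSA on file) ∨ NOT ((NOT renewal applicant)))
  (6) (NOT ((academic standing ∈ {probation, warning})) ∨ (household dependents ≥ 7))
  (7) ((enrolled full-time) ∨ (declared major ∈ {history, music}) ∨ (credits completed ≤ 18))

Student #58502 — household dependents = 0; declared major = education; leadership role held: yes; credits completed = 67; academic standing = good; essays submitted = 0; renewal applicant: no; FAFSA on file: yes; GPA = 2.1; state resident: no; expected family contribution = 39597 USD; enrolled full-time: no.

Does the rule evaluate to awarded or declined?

Declined

Atomic conditions:
  enrolled full-time: no → false
  essays submitted ≤ 1: 0 ≤ 1 is true
  NOT leadership role held: yes → false
  credits completed between 67 and 110: 67 in [67, 110] is true
  expected family contribution ≥ 41635 USD: 39597 ≥ 41635 is false
  state resident: no → false
  household dependents ≤ 3: 0 ≤ 3 is true
  declared major = engineering: education == engineering is false
  GPA between 1.64 and 2.55: 2.1 in [1.64, 2.55] is true
  academic standing = warning: good == warning is false
  FAFSA on file: yes → true
  NOT renewal applicant: no → true
  academic standing ∈ {probation, warning}: good is not in the set → false
  household dependents ≥ 7: 0 ≥ 7 is false
  declared major ∈ {history, music}: education is not in the set → false
  credits completed ≤ 18: 67 ≤ 18 is false
Combine:
[1.1] NOT false = true
[1] true OR true = true
[2.1] NOT false = true
[2.3] NOT false = true
[2] true OR true OR true = true
[3.1] NOT false = true
[3] true OR true OR false = true
[4] true OR false = true
[5.2] NOT true = false
[5] true OR false = true
[6.1] NOT false = true
[6] true OR false = true
[7] false OR false OR false = false
[root] true AND true AND true AND true AND true AND true AND false = false
Overall: false → declined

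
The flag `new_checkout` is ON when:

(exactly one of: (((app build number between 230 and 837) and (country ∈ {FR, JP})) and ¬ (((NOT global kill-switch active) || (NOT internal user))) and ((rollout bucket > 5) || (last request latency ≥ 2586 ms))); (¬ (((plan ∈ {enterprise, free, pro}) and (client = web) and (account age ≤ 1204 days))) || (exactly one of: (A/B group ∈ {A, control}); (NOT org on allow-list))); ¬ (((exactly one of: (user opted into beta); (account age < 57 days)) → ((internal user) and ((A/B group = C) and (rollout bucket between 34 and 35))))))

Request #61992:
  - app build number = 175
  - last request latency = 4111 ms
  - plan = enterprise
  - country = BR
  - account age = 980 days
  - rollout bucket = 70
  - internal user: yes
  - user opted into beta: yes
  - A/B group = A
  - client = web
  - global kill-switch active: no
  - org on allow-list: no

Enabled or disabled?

Enabled

Atomic conditions:
  app build number between 230 and 837: 175 in [230, 837] is false
  country ∈ {FR, JP}: BR is not in the set → false
  NOT global kill-switch active: no → true
  NOT internal user: yes → false
  rollout bucket > 5: 70 > 5 is true
  last request latency ≥ 2586 ms: 4111 ≥ 2586 is true
  plan ∈ {enterprise, free, pro}: enterprise is in the set → true
  client = web: web == web is true
  account age ≤ 1204 days: 980 ≤ 1204 is true
  A/B group ∈ {A, control}: A is in the set → true
  NOT org on allow-list: no → true
  user opted into beta: yes → true
  account age < 57 days: 980 < 57 is false
  internal user: yes → true
  A/B group = C: A == C is false
  rollout bucket between 34 and 35: 70 in [34, 35] is false
Combine:
[1.1] false AND false = false
[1.2.1] true OR false = true
[1.2] NOT true = false
[1.3] true OR true = true
[1] false AND false AND true = false
[2.1.1] true AND true AND true = true
[2.1] NOT true = false
[2.2] exactly-one(true, true) = false
[2] false OR false = false
[3.1.1] exactly-one(true, false) = true
[3.1.2.2] false AND false = false
[3.1.2] true AND false = false
[3.1] true → false = false
[3] NOT false = true
[root] exactly-one(false, false, true) = true
Overall: true → enabled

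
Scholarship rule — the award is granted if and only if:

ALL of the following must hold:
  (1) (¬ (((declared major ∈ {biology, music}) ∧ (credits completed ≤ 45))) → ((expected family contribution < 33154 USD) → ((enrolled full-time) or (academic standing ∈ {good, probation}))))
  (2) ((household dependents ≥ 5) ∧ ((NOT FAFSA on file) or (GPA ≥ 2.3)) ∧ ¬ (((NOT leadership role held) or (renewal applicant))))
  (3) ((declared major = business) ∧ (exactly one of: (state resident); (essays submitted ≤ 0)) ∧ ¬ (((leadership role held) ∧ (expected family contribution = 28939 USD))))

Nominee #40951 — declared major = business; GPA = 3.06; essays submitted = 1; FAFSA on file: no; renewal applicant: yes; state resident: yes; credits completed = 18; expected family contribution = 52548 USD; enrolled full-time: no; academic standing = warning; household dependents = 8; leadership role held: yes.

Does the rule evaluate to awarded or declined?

Atomic conditions:
  declared major ∈ {biology, music}: business is not in the set → false
  credits completed ≤ 45: 18 ≤ 45 is true
  expected family contribution < 33154 USD: 52548 < 33154 is false
  enrolled full-time: no → false
  academic standing ∈ {good, probation}: warning is not in the set → false
  household dependents ≥ 5: 8 ≥ 5 is true
  NOT FAFSA on file: no → true
  GPA ≥ 2.3: 3.06 ≥ 2.3 is true
  NOT leadership role held: yes → false
  renewal applicant: yes → true
  declared major = business: business == business is true
  state resident: yes → true
  essays submitted ≤ 0: 1 ≤ 0 is false
  leadership role held: yes → true
  expected family contribution = 28939 USD: 52548 == 28939 is false
Combine:
[1.1.1] false AND true = false
[1.1] NOT false = true
[1.2.2] false OR false = false
[1.2] false → false (antecedent false ⇒ implication holds) = true
[1] true → true = true
[2.2] true OR true = true
[2.3.1] false OR true = true
[2.3] NOT true = false
[2] true AND true AND false = false
[3.2] exactly-one(true, false) = true
[3.3.1] true AND false = false
[3.3] NOT false = true
[3] true AND true AND true = true
[root] true AND false AND true = false
Overall: false → declined

Declined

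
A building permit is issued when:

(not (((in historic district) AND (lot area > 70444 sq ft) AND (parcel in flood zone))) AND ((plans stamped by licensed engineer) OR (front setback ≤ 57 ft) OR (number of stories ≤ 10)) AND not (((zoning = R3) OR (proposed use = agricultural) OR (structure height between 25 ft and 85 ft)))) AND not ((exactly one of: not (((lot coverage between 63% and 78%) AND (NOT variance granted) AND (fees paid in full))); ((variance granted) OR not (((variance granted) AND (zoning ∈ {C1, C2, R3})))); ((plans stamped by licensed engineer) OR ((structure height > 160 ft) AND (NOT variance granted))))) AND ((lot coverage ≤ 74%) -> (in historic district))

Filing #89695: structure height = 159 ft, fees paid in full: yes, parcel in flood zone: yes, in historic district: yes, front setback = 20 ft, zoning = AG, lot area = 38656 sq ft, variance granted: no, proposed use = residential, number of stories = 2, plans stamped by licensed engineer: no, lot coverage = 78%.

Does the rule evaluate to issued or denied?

Atomic conditions:
  in historic district: yes → true
  lot area > 70444 sq ft: 38656 > 70444 is false
  parcel in flood zone: yes → true
  plans stamped by licensed engineer: no → false
  front setback ≤ 57 ft: 20 ≤ 57 is true
  number of stories ≤ 10: 2 ≤ 10 is true
  zoning = R3: AG == R3 is false
  proposed use = agricultural: residential == agricultural is false
  structure height between 25 ft and 85 ft: 159 in [25, 85] is false
  lot coverage between 63% and 78%: 78 in [63, 78] is true
  NOT variance granted: no → true
  fees paid in full: yes → true
  variance granted: no → false
  zoning ∈ {C1, C2, R3}: AG is not in the set → false
  structure height > 160 ft: 159 > 160 is false
  lot coverage ≤ 74%: 78 ≤ 74 is false
Combine:
[1.1.1] true AND false AND true = false
[1.1] NOT false = true
[1.2] false OR true OR true = true
[1.3.1] false OR false OR false = false
[1.3] NOT false = true
[1] true AND true AND true = true
[2.1.1.1] true AND true AND true = true
[2.1.1] NOT true = false
[2.1.2.2.1] false AND false = false
[2.1.2.2] NOT false = true
[2.1.2] false OR true = true
[2.1.3.2] false AND true = false
[2.1.3] false OR false = false
[2.1] exactly-one(false, true, false) = true
[2] NOT true = false
[3] false → true (antecedent false ⇒ implication holds) = true
[root] true AND false AND true = false
Overall: false → denied

Denied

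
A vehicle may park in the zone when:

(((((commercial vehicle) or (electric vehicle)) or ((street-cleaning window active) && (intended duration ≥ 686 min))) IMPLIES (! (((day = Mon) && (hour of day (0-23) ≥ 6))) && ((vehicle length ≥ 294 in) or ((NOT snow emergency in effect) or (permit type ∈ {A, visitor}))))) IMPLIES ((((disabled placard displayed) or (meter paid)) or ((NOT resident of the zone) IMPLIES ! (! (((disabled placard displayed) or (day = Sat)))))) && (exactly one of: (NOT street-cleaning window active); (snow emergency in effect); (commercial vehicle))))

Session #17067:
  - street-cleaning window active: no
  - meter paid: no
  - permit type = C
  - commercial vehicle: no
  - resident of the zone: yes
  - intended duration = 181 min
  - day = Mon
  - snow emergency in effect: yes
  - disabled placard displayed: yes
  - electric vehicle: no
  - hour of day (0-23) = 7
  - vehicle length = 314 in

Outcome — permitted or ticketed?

Atomic conditions:
  commercial vehicle: no → false
  electric vehicle: no → false
  street-cleaning window active: no → false
  intended duration ≥ 686 min: 181 ≥ 686 is false
  day = Mon: Mon == Mon is true
  hour of day (0-23) ≥ 6: 7 ≥ 6 is true
  vehicle length ≥ 294 in: 314 ≥ 294 is true
  NOT snow emergency in effect: yes → false
  permit type ∈ {A, visitor}: C is not in the set → false
  disabled placard displayed: yes → true
  meter paid: no → false
  NOT resident of the zone: yes → false
  day = Sat: Mon == Sat is false
  NOT street-cleaning window active: no → true
  snow emergency in effect: yes → true
Combine:
[1.1.1] false OR false = false
[1.1.2] false AND false = false
[1.1] false OR false = false
[1.2.1.1] true AND true = true
[1.2.1] NOT true = false
[1.2.2.2] false OR false = false
[1.2.2] true OR false = true
[1.2] false AND true = false
[1] false → false (antecedent false ⇒ implication holds) = true
[2.1.1] true OR false = true
[2.1.2.2.1.1] true OR false = true
[2.1.2.2.1] NOT true = false
[2.1.2.2] NOT false = true
[2.1.2] false → true (antecedent false ⇒ implication holds) = true
[2.1] true OR true = true
[2.2] exactly-one(true, true, false) = false
[2] true AND false = false
[root] true → false = false
Overall: false → ticketed

Ticketed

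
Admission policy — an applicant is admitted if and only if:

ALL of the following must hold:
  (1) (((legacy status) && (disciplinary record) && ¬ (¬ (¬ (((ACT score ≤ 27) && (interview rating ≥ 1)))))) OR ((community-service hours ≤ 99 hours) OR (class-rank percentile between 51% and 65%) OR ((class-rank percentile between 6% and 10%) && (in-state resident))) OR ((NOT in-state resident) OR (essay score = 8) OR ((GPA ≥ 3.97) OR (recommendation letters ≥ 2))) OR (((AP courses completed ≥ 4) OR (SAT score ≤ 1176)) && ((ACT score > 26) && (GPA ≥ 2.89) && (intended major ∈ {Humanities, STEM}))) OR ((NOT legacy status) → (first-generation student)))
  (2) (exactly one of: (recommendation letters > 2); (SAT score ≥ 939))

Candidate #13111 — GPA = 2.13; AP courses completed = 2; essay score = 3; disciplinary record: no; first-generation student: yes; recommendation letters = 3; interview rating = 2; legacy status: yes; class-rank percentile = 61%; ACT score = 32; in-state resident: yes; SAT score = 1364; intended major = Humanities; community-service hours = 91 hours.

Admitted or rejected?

Atomic conditions:
  legacy status: yes → true
  disciplinary record: no → false
  ACT score ≤ 27: 32 ≤ 27 is false
  interview rating ≥ 1: 2 ≥ 1 is true
  community-service hours ≤ 99 hours: 91 ≤ 99 is true
  class-rank percentile between 51% and 65%: 61 in [51, 65] is true
  class-rank percentile between 6% and 10%: 61 in [6, 10] is false
  in-state resident: yes → true
  NOT in-state resident: yes → false
  essay score = 8: 3 == 8 is false
  GPA ≥ 3.97: 2.13 ≥ 3.97 is false
  recommendation letters ≥ 2: 3 ≥ 2 is true
  AP courses completed ≥ 4: 2 ≥ 4 is false
  SAT score ≤ 1176: 1364 ≤ 1176 is false
  ACT score > 26: 32 > 26 is true
  GPA ≥ 2.89: 2.13 ≥ 2.89 is false
  intended major ∈ {Humanities, STEM}: Humanities is in the set → true
  NOT legacy status: yes → false
  first-generation student: yes → true
  recommendation letters > 2: 3 > 2 is true
  SAT score ≥ 939: 1364 ≥ 939 is true
Combine:
[1.1.3.1.1.1] false AND true = false
[1.1.3.1.1] NOT false = true
[1.1.3.1] NOT true = false
[1.1.3] NOT false = true
[1.1] true AND false AND true = false
[1.2.3] false AND true = false
[1.2] true OR true OR false = true
[1.3.3] false OR true = true
[1.3] false OR false OR true = true
[1.4.1] false OR false = false
[1.4.2] true AND false AND true = false
[1.4] false AND false = false
[1.5] false → true (antecedent false ⇒ implication holds) = true
[1] false OR true OR true OR false OR true = true
[2] exactly-one(true, true) = false
[root] true AND false = false
Overall: false → rejected

Rejected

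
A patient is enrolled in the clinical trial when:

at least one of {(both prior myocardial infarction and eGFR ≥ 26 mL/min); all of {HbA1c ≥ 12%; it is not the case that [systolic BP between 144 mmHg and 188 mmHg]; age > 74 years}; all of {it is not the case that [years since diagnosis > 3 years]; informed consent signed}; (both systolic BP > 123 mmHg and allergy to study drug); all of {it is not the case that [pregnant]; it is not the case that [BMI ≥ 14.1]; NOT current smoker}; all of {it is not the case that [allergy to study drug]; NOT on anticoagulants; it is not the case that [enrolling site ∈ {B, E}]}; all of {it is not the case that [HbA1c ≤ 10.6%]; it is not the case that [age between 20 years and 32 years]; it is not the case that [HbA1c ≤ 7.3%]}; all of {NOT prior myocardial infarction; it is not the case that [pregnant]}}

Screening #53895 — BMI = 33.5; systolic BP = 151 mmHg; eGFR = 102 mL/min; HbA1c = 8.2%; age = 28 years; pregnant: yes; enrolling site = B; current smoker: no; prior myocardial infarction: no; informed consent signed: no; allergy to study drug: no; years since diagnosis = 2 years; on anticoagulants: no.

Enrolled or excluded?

Atomic conditions:
  prior myocardial infarction: no → false
  eGFR ≥ 26 mL/min: 102 ≥ 26 is true
  HbA1c ≥ 12%: 8.2 ≥ 12 is false
  systolic BP between 144 mmHg and 188 mmHg: 151 in [144, 188] is true
  age > 74 years: 28 > 74 is false
  years since diagnosis > 3 years: 2 > 3 is false
  informed consent signed: no → false
  systolic BP > 123 mmHg: 151 > 123 is true
  allergy to study drug: no → false
  pregnant: yes → true
  BMI ≥ 14.1: 33.5 ≥ 14.1 is true
  NOT current smoker: no → true
  NOT on anticoagulants: no → true
  enrolling site ∈ {B, E}: B is in the set → true
  HbA1c ≤ 10.6%: 8.2 ≤ 10.6 is true
  age between 20 years and 32 years: 28 in [20, 32] is true
  HbA1c ≤ 7.3%: 8.2 ≤ 7.3 is false
  NOT prior myocardial infarction: no → true
Combine:
[1] false AND true = false
[2.2] NOT true = false
[2] false AND false AND false = false
[3.1] NOT false = true
[3] true AND false = false
[4] true AND false = false
[5.1] NOT true = false
[5.2] NOT true = false
[5] false AND false AND true = false
[6.1] NOT false = true
[6.3] NOT true = false
[6] true AND true AND false = false
[7.1] NOT true = false
[7.2] NOT true = false
[7.3] NOT false = true
[7] false AND false AND true = false
[8.2] NOT true = false
[8] true AND false = false
[root] false OR false OR false OR false OR false OR false OR false OR false = false
Overall: false → excluded

Excluded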